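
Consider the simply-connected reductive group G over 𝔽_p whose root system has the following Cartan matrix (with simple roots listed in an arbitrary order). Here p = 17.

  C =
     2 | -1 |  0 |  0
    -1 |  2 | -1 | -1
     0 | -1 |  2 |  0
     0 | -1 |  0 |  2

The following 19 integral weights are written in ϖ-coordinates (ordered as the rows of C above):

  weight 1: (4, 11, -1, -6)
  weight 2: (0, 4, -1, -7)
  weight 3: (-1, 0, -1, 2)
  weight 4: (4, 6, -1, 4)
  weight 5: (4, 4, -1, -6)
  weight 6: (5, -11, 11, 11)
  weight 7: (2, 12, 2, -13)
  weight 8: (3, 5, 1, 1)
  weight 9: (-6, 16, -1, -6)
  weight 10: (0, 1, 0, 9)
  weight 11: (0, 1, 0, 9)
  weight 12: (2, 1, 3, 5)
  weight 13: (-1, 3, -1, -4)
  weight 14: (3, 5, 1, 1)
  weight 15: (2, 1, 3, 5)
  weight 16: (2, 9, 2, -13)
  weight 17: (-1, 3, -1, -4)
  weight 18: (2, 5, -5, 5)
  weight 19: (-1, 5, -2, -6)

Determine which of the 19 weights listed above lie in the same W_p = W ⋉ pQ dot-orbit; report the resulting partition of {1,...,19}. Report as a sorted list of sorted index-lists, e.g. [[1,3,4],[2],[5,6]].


Root system D_4: the 4×4 matrix C matches after relabeling.

Folding the 19 weights λ_j+ρ into Ā_17 (reps in the given 4-coord order):

  1: (5, 0, 0, 5)
  2: (0, 0, 1, 5)
  3: (0, 1, 0, 3)
  4: (5, 0, 0, 5)
  5: (5, 0, 0, 5)
  6: (4, 3, 2, 2)
  7: (1, 2, 1, 10)
  8: (4, 3, 2, 2)
  9: (5, 0, 0, 5)
  10: (1, 2, 1, 10)
  11: (1, 2, 1, 10)
  12: (3, 2, 4, 6)
  13: (0, 1, 0, 3)
  14: (4, 3, 2, 2)
  15: (3, 2, 4, 6)
  16: (1, 2, 1, 10)
  17: (0, 1, 0, 3)
  18: (3, 2, 4, 6)
  19: (0, 0, 1, 5)

Linkage partition of the 19 weights (6 classes, p=17):

[[1, 4, 5, 9], [2, 19], [3, 13, 17], [6, 8, 14], [7, 10, 11, 16], [12, 15, 18]]


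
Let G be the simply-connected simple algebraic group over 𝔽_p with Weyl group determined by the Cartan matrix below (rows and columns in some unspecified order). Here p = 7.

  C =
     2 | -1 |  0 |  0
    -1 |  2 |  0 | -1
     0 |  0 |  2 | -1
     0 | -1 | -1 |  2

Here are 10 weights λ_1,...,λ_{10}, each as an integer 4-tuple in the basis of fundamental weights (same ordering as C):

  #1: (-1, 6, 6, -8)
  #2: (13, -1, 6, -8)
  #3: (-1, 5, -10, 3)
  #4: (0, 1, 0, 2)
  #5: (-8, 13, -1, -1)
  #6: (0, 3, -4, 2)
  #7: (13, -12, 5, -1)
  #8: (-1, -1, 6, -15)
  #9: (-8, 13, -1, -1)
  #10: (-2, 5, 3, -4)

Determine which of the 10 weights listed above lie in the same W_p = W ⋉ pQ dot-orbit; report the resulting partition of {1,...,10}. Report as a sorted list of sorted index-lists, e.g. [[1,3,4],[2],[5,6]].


Root system A_4: the 4×4 matrix C matches after relabeling.

Ā_7 reps of the 10 weights (A_4, coords as presented):

    λ_1+ρ ↦ (0, 0, 0, 7)
    λ_2+ρ ↦ (0, 0, 0, 7)
    λ_3+ρ ↦ (1, 2, 1, 3)
    λ_4+ρ ↦ (1, 2, 1, 3)
    λ_5+ρ ↦ (0, 0, 0, 7)
    λ_6+ρ ↦ (0, 4, 2, 0)
    λ_7+ρ ↦ (0, 4, 2, 0)
    λ_8+ρ ↦ (0, 0, 0, 7)
    λ_9+ρ ↦ (0, 0, 0, 7)
    λ_10+ρ ↦ (1, 2, 1, 3)

Partition of {1..10} into 3 W_7-dot-orbits:

[[1, 2, 5, 8, 9], [3, 4, 10], [6, 7]]


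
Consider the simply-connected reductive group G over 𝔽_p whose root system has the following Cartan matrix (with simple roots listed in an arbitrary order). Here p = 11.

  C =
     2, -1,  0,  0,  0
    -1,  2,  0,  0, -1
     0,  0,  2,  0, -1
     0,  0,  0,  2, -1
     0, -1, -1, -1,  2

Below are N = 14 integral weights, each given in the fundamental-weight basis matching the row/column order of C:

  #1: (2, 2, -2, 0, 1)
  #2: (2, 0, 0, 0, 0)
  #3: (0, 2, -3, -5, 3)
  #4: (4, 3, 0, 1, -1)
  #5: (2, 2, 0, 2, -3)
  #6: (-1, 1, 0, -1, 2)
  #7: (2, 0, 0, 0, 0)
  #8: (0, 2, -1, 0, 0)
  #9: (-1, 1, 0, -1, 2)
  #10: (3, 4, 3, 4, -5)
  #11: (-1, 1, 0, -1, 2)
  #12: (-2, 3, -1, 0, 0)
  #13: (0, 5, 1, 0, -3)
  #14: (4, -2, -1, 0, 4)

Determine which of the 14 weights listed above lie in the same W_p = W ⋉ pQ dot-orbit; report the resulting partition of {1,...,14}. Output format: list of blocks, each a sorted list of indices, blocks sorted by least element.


Dynkin diagram of C (from the 8 off-diagonal −1 entries): D_5.

Alcove-folded reps (p=11, 14 weights, presented ϖ-order):

  λ_1+ρ ↦ (3, 1, 1, 1, 1)
  λ_2+ρ ↦ (3, 1, 1, 1, 1)
  λ_3+ρ ↦ (1, 1, 0, 2, 2)
  λ_4+ρ ↦ (4, 0, 0, 1, 1)
  λ_5+ρ ↦ (3, 1, 1, 1, 1)
  λ_6+ρ ↦ (0, 2, 1, 0, 3)
  λ_7+ρ ↦ (3, 1, 1, 1, 1)
  λ_8+ρ ↦ (1, 3, 0, 1, 1)
  λ_9+ρ ↦ (0, 2, 1, 0, 3)
  λ_10+ρ ↦ (1, 3, 0, 1, 1)
  λ_11+ρ ↦ (0, 2, 1, 0, 3)
  λ_12+ρ ↦ (1, 3, 0, 1, 1)
  λ_13+ρ ↦ (1, 3, 0, 1, 1)
  λ_14+ρ ↦ (1, 3, 0, 1, 1)

Linkage partition of the 14 weights (5 classes, p=11):

[[1, 2, 5, 7], [3], [4], [6, 9, 11], [8, 10, 12, 13, 14]]


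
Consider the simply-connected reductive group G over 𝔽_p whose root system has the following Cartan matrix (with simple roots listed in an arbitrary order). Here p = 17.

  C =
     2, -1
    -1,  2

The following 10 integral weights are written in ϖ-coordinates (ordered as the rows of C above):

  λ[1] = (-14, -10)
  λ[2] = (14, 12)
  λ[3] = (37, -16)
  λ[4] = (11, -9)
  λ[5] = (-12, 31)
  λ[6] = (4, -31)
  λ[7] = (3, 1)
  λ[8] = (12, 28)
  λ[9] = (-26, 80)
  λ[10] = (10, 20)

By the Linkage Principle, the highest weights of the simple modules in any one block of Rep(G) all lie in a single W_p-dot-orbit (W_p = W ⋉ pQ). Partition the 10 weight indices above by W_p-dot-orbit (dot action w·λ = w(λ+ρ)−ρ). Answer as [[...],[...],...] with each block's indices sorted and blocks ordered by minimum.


Dynkin diagram of C (from the 2 off-diagonal −1 entries): A_2.

Alcove-folded reps (p=17, 10 weights, presented ϖ-order):

  λ_1+ρ ↦ (4, 8)
  λ_2+ρ ↦ (4, 2)
  λ_3+ρ ↦ (4, 2)
  λ_4+ρ ↦ (4, 8)
  λ_5+ρ ↦ (4, 2)
  λ_6+ρ ↦ (4, 8)
  λ_7+ρ ↦ (4, 2)
  λ_8+ρ ↦ (4, 8)
  λ_9+ρ ↦ (4, 8)
  λ_10+ρ ↦ (4, 2)

Partition of {1..10} into 2 W_17-dot-orbits:

[[1, 4, 6, 8, 9], [2, 3, 5, 7, 10]]


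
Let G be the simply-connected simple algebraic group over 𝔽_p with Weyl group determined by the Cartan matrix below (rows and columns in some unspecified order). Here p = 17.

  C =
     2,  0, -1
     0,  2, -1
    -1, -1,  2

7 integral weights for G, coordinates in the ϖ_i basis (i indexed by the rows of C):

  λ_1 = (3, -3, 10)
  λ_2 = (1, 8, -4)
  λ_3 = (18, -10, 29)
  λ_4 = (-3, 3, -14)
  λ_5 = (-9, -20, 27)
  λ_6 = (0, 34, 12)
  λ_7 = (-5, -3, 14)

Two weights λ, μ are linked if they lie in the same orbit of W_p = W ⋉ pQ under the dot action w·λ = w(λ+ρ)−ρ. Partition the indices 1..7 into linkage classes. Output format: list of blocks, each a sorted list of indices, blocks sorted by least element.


Cartan matrix: type A_3 (|W|=24); un-permuting the 3 rows.

Each λ_j+ρ reduced to Ā_17; 3-tuples below use C's row order:

  λ_1 → (4, 2, 9);  λ_2 → (1, 6, 2);  λ_3 → (4, 2, 9);  λ_4 → (4, 2, 9);  λ_5 → (1, 6, 2);  λ_6 → (1, 1, 2);  λ_7 → (4, 2, 9)

Grouping the 7 weights by Ā_17-representative: 3 linkage classes.

[[1, 3, 4, 7], [2, 5], [6]]


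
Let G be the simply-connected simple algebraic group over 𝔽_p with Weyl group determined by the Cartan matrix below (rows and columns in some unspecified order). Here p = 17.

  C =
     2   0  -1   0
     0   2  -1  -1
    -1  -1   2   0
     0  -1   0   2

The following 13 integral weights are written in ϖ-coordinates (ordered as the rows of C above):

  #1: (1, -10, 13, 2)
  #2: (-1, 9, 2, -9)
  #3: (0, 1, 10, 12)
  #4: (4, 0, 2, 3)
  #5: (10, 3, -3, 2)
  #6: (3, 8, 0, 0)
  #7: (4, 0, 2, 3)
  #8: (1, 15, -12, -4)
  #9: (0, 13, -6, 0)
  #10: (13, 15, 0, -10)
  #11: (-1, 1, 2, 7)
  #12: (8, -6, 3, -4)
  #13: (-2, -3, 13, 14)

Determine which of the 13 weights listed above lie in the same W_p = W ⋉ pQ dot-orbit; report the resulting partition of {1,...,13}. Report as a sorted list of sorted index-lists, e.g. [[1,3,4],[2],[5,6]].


Cartan matrix: type A_4 (|W|=120); un-permuting the 4 rows.

Ā_17 reps of the 13 weights (A_4, coords as presented):

  [1] (2, 3, 5, 6) · [2] (0, 2, 3, 8) · [3] (9, 2, 2, 3) · [4] (5, 1, 3, 4) · [5] (9, 2, 2, 3) · [6] (4, 9, 1, 1) · [7] (5, 1, 3, 4) · [8] (9, 2, 2, 3) · [9] (4, 9, 1, 1) · [10] (0, 2, 1, 5) · [11] (0, 2, 3, 8) · [12] (5, 1, 3, 4) · [13] (9, 2, 2, 3)

6 distinct reps among the 13 weights ⇒ 6 W_17-linkage classes:

[[1], [2, 11], [3, 5, 8, 13], [4, 7, 12], [6, 9], [10]]


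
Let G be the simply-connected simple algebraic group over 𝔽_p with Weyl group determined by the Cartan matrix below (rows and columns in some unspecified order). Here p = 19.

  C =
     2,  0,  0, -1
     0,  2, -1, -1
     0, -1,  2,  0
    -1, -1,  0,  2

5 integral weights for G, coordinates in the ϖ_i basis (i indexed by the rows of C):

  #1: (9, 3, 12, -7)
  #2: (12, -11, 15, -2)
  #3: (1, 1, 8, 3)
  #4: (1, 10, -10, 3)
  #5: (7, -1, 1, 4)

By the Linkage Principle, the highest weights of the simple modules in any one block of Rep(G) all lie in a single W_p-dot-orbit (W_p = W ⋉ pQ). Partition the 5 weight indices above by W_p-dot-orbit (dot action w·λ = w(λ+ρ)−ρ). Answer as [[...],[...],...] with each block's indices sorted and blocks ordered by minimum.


Type A_4, rank 4, |W|=120; reorder rows/cols to standard.

W_19-reps of the 5 weights in Ā_19 (same 4-coord order as C):

    1: (2, 2, 9, 4)
    2: (2, 1, 5, 10)
    3: (2, 2, 9, 4)
    4: (2, 2, 9, 4)
    5: (8, 0, 2, 5)

Linkage partition of the 5 weights (3 classes, p=19):

[[1, 3, 4], [2], [5]]


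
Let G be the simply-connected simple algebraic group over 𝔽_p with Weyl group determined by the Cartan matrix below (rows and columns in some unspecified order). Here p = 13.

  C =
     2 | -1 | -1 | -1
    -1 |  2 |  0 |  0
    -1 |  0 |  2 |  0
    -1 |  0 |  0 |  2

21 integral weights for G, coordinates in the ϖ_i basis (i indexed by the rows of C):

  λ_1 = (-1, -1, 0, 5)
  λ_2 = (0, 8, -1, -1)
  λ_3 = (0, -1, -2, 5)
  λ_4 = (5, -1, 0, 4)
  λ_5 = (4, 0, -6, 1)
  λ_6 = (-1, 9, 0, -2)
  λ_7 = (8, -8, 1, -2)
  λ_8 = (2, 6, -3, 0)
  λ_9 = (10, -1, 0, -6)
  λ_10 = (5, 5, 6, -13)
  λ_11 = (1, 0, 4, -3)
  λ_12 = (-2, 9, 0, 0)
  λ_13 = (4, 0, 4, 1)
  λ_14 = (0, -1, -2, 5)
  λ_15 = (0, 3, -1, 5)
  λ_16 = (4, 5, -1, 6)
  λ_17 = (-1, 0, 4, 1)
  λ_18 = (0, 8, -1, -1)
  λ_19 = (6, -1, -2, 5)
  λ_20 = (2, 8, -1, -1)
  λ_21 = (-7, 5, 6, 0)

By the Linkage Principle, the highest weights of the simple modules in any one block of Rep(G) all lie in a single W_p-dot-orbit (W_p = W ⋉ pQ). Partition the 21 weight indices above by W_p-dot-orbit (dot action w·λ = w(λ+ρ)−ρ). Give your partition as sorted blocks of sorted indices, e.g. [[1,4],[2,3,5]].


Cartan matrix: type D_4 (|W|=192); un-permuting the 4 rows.

λ_j+ρ reflected into Ā_13 (⟨·,θ^∨⟩≤13); 4-tuples as given:

  λ_1+ρ ↦ (0, 0, 1, 6) · λ_2+ρ ↦ (1, 9, 0, 0) · λ_3+ρ ↦ (0, 0, 1, 6) · λ_4+ρ ↦ (1, 0, 1, 5) · λ_5+ρ ↦ (0, 1, 5, 2) · λ_6+ρ ↦ (1, 9, 0, 0) · λ_7+ρ ↦ (1, 7, 2, 1) · λ_8+ρ ↦ (1, 7, 2, 1) · λ_9+ρ ↦ (1, 0, 1, 5) · λ_10+ρ ↦ (0, 0, 1, 6) · λ_11+ρ ↦ (0, 1, 5, 2) · λ_12+ρ ↦ (1, 9, 0, 0) · λ_13+ρ ↦ (0, 1, 5, 2) · λ_14+ρ ↦ (0, 0, 1, 6) · λ_15+ρ ↦ (1, 4, 0, 6) · λ_16+ρ ↦ (0, 1, 5, 2) · λ_17+ρ ↦ (0, 1, 5, 2) · λ_18+ρ ↦ (1, 9, 0, 0) · λ_19+ρ ↦ (0, 0, 1, 6) · λ_20+ρ ↦ (1, 9, 0, 0) · λ_21+ρ ↦ (1, 0, 1, 5)

Grouping the 21 weights by Ā_13-representative: 6 linkage classes.

[[1, 3, 10, 14, 19], [2, 6, 12, 18, 20], [4, 9, 21], [5, 11, 13, 16, 17], [7, 8], [15]]


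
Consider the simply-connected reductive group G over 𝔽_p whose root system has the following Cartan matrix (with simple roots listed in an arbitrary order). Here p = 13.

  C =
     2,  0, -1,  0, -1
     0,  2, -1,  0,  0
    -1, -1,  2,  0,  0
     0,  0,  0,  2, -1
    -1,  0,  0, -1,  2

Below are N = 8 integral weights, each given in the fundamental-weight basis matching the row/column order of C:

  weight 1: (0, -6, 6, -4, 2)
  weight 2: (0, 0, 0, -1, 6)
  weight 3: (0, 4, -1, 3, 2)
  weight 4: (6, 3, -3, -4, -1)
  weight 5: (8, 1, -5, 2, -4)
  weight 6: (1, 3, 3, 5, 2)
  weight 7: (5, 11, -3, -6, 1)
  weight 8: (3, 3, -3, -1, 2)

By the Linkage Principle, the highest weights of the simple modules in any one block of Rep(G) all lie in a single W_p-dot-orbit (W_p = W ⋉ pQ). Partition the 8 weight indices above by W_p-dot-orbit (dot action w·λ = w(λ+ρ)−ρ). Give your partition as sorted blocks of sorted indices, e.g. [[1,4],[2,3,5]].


Type A_5, rank 5, |W|=720; reorder rows/cols to standard.

λ_j+ρ reflected into Ā_13 (⟨·,θ^∨⟩≤13); 5-tuples as given:

  λ_1 → (1, 5, 2, 3, 0);  λ_2 → (1, 1, 1, 0, 7);  λ_3 → (1, 5, 0, 4, 3);  λ_4 → (2, 2, 2, 0, 3);  λ_5 → (2, 2, 2, 0, 3);  λ_6 → (2, 2, 2, 0, 3);  λ_7 → (1, 5, 2, 3, 0);  λ_8 → (2, 2, 2, 0, 3)

Grouping the 8 weights by Ā_13-representative: 4 linkage classes.

[[1, 7], [2], [3], [4, 5, 6, 8]]


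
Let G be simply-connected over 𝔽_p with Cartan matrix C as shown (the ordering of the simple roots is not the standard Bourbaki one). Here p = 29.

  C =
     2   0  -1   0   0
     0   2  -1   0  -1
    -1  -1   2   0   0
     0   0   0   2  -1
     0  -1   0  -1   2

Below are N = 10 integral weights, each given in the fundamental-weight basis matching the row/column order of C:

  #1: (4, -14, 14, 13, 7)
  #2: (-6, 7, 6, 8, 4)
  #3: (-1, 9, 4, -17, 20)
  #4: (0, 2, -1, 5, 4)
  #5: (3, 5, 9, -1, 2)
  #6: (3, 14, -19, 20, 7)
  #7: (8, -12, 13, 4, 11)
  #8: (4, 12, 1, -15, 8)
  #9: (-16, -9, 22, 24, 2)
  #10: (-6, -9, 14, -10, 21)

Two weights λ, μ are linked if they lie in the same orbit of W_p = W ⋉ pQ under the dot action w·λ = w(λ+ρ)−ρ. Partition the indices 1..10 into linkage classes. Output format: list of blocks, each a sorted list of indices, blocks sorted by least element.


Root system A_5: the 5×5 matrix C matches after relabeling.

λ_j+ρ reflected into Ā_29 (⟨·,θ^∨⟩≤29); 5-tuples as given:

  λ_1 → (5, 8, 2, 9, 5) · λ_2 → (5, 8, 2, 9, 5) · λ_3 → (5, 8, 2, 9, 5) · λ_4 → (1, 3, 0, 6, 5) · λ_5 → (4, 6, 10, 0, 3) · λ_6 → (1, 3, 0, 6, 5) · λ_7 → (9, 11, 3, 5, 1) · λ_8 → (5, 8, 2, 9, 5) · λ_9 → (1, 3, 0, 6, 5) · λ_10 → (5, 8, 2, 9, 5)

These 10 weights hit 4 W_29-dot-orbits; sizes (5, 3, 1, 1):

[[1, 2, 3, 8, 10], [4, 6, 9], [5], [7]]


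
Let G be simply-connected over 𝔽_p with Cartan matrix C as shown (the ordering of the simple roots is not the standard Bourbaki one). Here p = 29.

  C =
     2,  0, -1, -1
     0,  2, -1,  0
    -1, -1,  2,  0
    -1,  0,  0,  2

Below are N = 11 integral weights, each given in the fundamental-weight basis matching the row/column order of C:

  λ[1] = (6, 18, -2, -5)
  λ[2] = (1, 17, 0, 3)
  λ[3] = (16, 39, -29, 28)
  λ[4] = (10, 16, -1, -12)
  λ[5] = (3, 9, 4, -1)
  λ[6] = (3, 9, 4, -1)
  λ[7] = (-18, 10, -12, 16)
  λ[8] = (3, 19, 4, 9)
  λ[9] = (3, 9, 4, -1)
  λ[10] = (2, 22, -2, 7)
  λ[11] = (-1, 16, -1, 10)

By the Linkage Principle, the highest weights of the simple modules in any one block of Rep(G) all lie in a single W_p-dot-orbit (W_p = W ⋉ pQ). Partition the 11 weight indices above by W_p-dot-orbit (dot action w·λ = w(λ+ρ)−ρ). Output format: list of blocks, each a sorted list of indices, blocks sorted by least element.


Cartan matrix: type A_4 (|W|=120); un-permuting the 4 rows.

W_29-reps of the 11 weights in Ā_29 (same 4-coord order as C):

  λ_1+ρ ↦ (2, 18, 1, 4);  λ_2+ρ ↦ (2, 18, 1, 4);  λ_3+ρ ↦ (0, 17, 0, 11);  λ_4+ρ ↦ (0, 17, 0, 11);  λ_5+ρ ↦ (4, 10, 5, 0);  λ_6+ρ ↦ (4, 10, 5, 0);  λ_7+ρ ↦ (0, 17, 0, 11);  λ_8+ρ ↦ (4, 10, 5, 0);  λ_9+ρ ↦ (4, 10, 5, 0);  λ_10+ρ ↦ (2, 18, 1, 4);  λ_11+ρ ↦ (0, 17, 0, 11)

Linkage partition of the 11 weights (3 classes, p=29):

[[1, 2, 10], [3, 4, 7, 11], [5, 6, 8, 9]]


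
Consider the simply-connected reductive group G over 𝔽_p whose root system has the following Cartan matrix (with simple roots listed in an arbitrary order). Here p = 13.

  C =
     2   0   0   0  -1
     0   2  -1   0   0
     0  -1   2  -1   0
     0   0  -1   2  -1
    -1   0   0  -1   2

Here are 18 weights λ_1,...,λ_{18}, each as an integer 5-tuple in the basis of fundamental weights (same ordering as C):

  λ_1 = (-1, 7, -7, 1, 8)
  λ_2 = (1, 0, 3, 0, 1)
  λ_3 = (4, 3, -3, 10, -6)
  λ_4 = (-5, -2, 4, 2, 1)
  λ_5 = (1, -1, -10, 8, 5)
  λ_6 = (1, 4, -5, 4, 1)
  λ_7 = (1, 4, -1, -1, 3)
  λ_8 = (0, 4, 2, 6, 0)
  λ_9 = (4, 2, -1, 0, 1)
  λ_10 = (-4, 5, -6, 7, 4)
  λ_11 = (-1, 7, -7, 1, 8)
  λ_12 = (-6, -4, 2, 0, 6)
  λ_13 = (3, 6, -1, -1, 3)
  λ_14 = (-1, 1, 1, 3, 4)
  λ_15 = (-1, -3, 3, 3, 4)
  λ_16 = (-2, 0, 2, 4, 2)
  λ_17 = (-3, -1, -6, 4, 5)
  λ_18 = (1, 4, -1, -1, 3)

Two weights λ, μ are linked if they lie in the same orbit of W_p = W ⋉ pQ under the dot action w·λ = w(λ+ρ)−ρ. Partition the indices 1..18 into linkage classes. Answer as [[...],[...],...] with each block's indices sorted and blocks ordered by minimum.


C ↔ A_5 under row/col permutation; |W(A_5)| = 720.

Ā_13 reps of the 18 weights (A_5, coords as presented):

  λ_1+ρ ↦ (0, 2, 2, 4, 5);  λ_2+ρ ↦ (2, 1, 4, 1, 2);  λ_3+ρ ↦ (0, 2, 2, 4, 5);  λ_4+ρ ↦ (2, 1, 4, 1, 2);  λ_5+ρ ↦ (2, 5, 0, 0, 4);  λ_6+ρ ↦ (2, 1, 4, 1, 2);  λ_7+ρ ↦ (2, 5, 0, 0, 4);  λ_8+ρ ↦ (1, 1, 3, 5, 2);  λ_9+ρ ↦ (5, 3, 0, 1, 2);  λ_10+ρ ↦ (2, 0, 5, 3, 2);  λ_11+ρ ↦ (0, 2, 2, 4, 5);  λ_12+ρ ↦ (5, 3, 0, 1, 2);  λ_13+ρ ↦ (2, 5, 0, 0, 4);  λ_14+ρ ↦ (0, 2, 2, 4, 5);  λ_15+ρ ↦ (0, 2, 2, 4, 5);  λ_16+ρ ↦ (1, 1, 3, 5, 2);  λ_17+ρ ↦ (2, 5, 0, 0, 4);  λ_18+ρ ↦ (2, 5, 0, 0, 4)

6 distinct reps among the 18 weights ⇒ 6 W_13-linkage classes:

[[1, 3, 11, 14, 15], [2, 4, 6], [5, 7, 13, 17, 18], [8, 16], [9, 12], [10]]


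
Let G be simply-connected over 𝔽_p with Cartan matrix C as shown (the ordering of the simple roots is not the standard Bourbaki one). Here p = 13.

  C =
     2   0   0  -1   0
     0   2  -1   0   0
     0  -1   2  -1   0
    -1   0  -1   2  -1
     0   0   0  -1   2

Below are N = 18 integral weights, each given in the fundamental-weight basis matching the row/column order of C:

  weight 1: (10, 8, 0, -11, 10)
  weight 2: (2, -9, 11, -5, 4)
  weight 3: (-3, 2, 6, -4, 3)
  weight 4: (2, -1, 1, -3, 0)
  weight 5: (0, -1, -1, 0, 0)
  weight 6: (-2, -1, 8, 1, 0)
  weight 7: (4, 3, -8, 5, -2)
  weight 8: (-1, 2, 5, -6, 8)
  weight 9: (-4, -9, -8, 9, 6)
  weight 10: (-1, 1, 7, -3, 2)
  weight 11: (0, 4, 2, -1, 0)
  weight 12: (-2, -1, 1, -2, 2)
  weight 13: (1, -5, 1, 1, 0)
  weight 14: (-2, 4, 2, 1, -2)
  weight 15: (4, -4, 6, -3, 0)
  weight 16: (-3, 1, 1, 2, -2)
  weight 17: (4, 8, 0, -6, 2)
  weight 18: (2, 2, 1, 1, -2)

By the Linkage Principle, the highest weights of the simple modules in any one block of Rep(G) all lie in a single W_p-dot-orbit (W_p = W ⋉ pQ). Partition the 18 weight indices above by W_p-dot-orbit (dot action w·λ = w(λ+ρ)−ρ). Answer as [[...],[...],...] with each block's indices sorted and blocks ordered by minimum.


Cartan matrix: type D_5 (|W|=1920); un-permuting the 5 rows.

W_13-reps of the 18 weights in Ā_13 (same 5-coord order as C):

  λ_1 → (1, 0, 0, 1, 1) · λ_2 → (1, 5, 3, 0, 1) · λ_3 → (3, 3, 2, 1, 1) · λ_4 → (1, 0, 0, 1, 1) · λ_5 → (1, 0, 0, 1, 1) · λ_6 → (1, 0, 0, 1, 1) · λ_7 → (3, 3, 2, 1, 1) · λ_8 → (5, 3, 0, 0, 4) · λ_9 → (3, 3, 2, 1, 1) · λ_10 → (2, 2, 2, 0, 1) · λ_11 → (1, 5, 3, 0, 1) · λ_12 → (1, 0, 0, 1, 1) · λ_13 → (2, 2, 2, 0, 1) · λ_14 → (1, 5, 3, 0, 1) · λ_15 → (3, 3, 2, 1, 1) · λ_16 → (2, 2, 2, 0, 1) · λ_17 → (1, 5, 3, 0, 1) · λ_18 → (3, 3, 2, 1, 1)

Linkage partition of the 18 weights (5 classes, p=13):

[[1, 4, 5, 6, 12], [2, 11, 14, 17], [3, 7, 9, 15, 18], [8], [10, 13, 16]]


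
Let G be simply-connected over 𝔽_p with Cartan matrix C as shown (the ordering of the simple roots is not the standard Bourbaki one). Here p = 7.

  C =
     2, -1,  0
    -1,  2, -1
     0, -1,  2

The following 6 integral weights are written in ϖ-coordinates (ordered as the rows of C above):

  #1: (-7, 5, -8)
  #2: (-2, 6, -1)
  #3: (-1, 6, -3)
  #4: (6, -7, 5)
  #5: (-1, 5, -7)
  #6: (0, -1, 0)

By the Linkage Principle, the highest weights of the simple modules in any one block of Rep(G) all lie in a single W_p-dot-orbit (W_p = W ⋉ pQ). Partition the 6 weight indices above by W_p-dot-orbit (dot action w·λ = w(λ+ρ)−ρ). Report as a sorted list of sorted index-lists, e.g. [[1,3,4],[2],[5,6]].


Root system A_3: the 3×3 matrix C matches after relabeling.

Alcove-folded reps (p=7, 6 weights, presented ϖ-order):

  [1] (1, 6, 0)
  [2] (1, 6, 0)
  [3] (0, 5, 2)
  [4] (1, 6, 0)
  [5] (0, 0, 6)
  [6] (1, 0, 1)

Grouping the 6 weights by Ā_7-representative: 4 linkage classes.

[[1, 2, 4], [3], [5], [6]]


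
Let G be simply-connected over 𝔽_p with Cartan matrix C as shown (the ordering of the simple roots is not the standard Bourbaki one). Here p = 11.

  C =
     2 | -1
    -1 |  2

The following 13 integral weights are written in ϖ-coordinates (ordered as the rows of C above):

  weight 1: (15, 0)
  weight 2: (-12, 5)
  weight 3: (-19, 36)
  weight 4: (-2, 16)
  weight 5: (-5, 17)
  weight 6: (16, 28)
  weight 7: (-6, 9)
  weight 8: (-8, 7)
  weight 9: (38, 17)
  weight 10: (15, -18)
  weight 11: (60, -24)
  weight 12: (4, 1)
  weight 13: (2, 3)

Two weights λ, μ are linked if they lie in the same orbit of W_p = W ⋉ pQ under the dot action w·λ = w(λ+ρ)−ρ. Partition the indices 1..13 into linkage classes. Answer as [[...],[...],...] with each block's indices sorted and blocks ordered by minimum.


Dynkin diagram of C (from the 2 off-diagonal −1 entries): A_2.

W_11-reps of the 13 weights in Ā_11 (same 2-coord order as C):

    1: (5, 5)
    2: (6, 5)
    3: (3, 4)
    4: (5, 5)
    5: (3, 4)
    6: (5, 2)
    7: (5, 5)
    8: (7, 1)
    9: (5, 2)
    10: (5, 5)
    11: (5, 5)
    12: (5, 2)
    13: (3, 4)

Grouping the 13 weights by Ā_11-representative: 5 linkage classes.

[[1, 4, 7, 10, 11], [2], [3, 5, 13], [6, 9, 12], [8]]


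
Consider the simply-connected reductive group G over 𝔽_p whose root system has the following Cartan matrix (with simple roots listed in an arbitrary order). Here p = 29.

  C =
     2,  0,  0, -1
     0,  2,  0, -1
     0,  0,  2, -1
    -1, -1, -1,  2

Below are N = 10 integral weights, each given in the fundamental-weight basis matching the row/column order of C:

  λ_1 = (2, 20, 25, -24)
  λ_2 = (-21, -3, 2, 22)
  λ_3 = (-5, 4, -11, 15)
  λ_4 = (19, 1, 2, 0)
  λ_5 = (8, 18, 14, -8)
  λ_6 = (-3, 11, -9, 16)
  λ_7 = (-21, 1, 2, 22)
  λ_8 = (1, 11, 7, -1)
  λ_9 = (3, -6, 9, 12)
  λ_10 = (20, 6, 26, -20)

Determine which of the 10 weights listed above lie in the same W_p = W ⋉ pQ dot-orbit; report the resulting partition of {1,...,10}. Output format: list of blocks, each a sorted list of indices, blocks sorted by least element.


C ↔ D_4 under row/col permutation; |W(D_4)| = 192.

Ā_29 reps of the 10 weights (D_4, coords as presented):

    [1] (20, 2, 3, 1)
    [2] (20, 2, 3, 1)
    [3] (4, 5, 10, 2)
    [4] (20, 2, 3, 1)
    [5] (2, 12, 8, 0)
    [6] (2, 12, 8, 0)
    [7] (20, 2, 3, 1)
    [8] (2, 12, 8, 0)
    [9] (4, 5, 10, 2)
    [10] (2, 12, 8, 0)

Partition of {1..10} into 3 W_29-dot-orbits:

[[1, 2, 4, 7], [3, 9], [5, 6, 8, 10]]


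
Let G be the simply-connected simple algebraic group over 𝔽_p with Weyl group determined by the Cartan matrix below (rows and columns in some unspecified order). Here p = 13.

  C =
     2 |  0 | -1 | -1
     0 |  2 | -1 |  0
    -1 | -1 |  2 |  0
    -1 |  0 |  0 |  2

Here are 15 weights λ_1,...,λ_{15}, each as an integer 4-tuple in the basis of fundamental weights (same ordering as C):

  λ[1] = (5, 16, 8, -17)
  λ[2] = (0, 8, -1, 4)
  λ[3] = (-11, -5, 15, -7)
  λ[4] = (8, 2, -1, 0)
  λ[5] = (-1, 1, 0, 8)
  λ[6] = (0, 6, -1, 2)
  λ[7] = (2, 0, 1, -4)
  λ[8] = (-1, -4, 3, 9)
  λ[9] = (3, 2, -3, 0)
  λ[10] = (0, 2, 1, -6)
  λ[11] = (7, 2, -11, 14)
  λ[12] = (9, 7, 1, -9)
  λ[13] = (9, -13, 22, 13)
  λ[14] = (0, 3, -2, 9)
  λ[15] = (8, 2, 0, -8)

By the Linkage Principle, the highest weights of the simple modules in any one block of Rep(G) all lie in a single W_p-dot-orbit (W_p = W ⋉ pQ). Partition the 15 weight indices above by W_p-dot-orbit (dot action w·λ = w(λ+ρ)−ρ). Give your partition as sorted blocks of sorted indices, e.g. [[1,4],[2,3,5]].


Root system A_4: the 4×4 matrix C matches after relabeling.

Each λ_j+ρ reduced to Ā_13; 4-tuples below use C's row order:

  λ_1 → (2, 3, 1, 7);  λ_2 → (1, 7, 0, 3);  λ_3 → (2, 3, 1, 7);  λ_4 → (9, 3, 0, 1);  λ_5 → (0, 2, 1, 9);  λ_6 → (1, 7, 0, 3);  λ_7 → (0, 1, 2, 3);  λ_8 → (0, 2, 1, 9);  λ_9 → (2, 1, 2, 1);  λ_10 → (2, 1, 2, 1);  λ_11 → (0, 1, 2, 3);  λ_12 → (2, 1, 2, 1);  λ_13 → (2, 1, 2, 1);  λ_14 → (0, 2, 1, 9);  λ_15 → (2, 3, 1, 7)

Linkage partition of the 15 weights (6 classes, p=13):

[[1, 3, 15], [2, 6], [4], [5, 8, 14], [7, 11], [9, 10, 12, 13]]


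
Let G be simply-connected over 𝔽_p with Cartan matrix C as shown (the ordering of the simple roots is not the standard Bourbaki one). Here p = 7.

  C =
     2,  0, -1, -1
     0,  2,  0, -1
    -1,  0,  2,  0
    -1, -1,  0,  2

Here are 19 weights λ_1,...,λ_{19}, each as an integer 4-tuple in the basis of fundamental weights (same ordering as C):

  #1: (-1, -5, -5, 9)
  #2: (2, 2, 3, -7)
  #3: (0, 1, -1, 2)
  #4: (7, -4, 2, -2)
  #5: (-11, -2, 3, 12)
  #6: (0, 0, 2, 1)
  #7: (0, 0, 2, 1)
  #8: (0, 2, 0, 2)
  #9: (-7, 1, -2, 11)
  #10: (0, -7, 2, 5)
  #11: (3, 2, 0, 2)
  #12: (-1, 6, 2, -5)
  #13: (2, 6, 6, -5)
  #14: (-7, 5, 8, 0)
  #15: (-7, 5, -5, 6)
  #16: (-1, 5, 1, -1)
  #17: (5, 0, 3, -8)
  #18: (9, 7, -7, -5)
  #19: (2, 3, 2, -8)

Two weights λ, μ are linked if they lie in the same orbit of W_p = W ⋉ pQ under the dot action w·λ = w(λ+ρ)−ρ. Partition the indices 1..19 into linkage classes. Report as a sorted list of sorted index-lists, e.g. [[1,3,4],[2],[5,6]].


Dynkin diagram of C (from the 6 off-diagonal −1 entries): A_4.

λ_j+ρ reflected into Ā_7 (⟨·,θ^∨⟩≤7); 4-tuples as given:

  λ_1+ρ ↦ (1, 1, 3, 2)
  λ_2+ρ ↦ (3, 3, 1, 0)
  λ_3+ρ ↦ (1, 2, 0, 3)
  λ_4+ρ ↦ (3, 3, 1, 0)
  λ_5+ρ ↦ (1, 2, 0, 3)
  λ_6+ρ ↦ (1, 1, 3, 2)
  λ_7+ρ ↦ (1, 1, 3, 2)
  λ_8+ρ ↦ (1, 2, 0, 3)
  λ_9+ρ ↦ (0, 5, 1, 0)
  λ_10+ρ ↦ (1, 3, 0, 0)
  λ_11+ρ ↦ (1, 1, 3, 2)
  λ_12+ρ ↦ (3, 3, 1, 0)
  λ_13+ρ ↦ (1, 3, 0, 0)
  λ_14+ρ ↦ (1, 2, 0, 3)
  λ_15+ρ ↦ (1, 3, 0, 0)
  λ_16+ρ ↦ (0, 5, 1, 0)
  λ_17+ρ ↦ (1, 3, 0, 0)
  λ_18+ρ ↦ (1, 3, 0, 0)
  λ_19+ρ ↦ (3, 3, 1, 0)

Linkage partition of the 19 weights (5 classes, p=7):

[[1, 6, 7, 11], [2, 4, 12, 19], [3, 5, 8, 14], [9, 16], [10, 13, 15, 17, 18]]


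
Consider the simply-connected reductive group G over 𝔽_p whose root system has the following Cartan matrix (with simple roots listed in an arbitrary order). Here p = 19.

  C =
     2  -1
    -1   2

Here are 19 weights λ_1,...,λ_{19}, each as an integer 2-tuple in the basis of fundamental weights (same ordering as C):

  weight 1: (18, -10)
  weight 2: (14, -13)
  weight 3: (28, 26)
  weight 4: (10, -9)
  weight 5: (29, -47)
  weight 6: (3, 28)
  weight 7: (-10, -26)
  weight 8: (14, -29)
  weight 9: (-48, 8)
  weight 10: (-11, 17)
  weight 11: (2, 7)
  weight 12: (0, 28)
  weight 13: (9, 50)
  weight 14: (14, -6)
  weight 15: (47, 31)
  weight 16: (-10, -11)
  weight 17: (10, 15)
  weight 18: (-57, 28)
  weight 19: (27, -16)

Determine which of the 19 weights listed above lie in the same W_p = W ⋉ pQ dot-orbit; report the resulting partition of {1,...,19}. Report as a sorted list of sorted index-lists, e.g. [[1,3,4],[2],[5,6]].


C ↔ A_2 under row/col permutation; |W(A_2)| = 6.

W_19-reps of the 19 weights in Ā_19 (same 2-coord order as C):

    [1] (10, 9)
    [2] (3, 12)
    [3] (10, 8)
    [4] (3, 8)
    [5] (3, 8)
    [6] (10, 5)
    [7] (4, 6)
    [8] (4, 6)
    [9] (10, 9)
    [10] (10, 8)
    [11] (3, 8)
    [12] (10, 8)
    [13] (4, 6)
    [14] (10, 5)
    [15] (4, 6)
    [16] (10, 9)
    [17] (3, 8)
    [18] (10, 8)
    [19] (4, 6)

The 19 indices split into 6 linkage classes (same alcove rep ⇔ same W_19-dot-orbit):

[[1, 9, 16], [2], [3, 10, 12, 18], [4, 5, 11, 17], [6, 14], [7, 8, 13, 15, 19]]


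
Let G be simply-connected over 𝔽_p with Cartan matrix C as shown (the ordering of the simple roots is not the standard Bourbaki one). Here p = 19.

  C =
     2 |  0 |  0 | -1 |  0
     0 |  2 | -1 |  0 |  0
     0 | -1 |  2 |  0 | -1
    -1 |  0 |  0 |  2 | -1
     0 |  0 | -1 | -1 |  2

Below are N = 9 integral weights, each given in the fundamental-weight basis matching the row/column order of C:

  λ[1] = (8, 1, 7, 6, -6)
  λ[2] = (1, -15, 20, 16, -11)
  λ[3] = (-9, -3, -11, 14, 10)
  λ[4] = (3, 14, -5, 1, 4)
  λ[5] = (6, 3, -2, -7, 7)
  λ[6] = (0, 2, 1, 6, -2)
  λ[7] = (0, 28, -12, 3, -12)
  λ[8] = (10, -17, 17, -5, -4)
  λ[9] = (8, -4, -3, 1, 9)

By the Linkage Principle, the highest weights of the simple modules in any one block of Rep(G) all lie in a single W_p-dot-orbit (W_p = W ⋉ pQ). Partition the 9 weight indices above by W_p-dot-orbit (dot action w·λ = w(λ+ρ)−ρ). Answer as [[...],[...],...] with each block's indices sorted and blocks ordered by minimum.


C ↔ A_5 under row/col permutation; |W(A_5)| = 720.

Each λ_j+ρ reduced to Ā_19; 5-tuples below use C's row order:

  λ_1 → (7, 0, 3, 2, 5);  λ_2 → (7, 0, 3, 2, 5);  λ_3 → (1, 3, 1, 6, 1);  λ_4 → (1, 8, 4, 2, 1);  λ_5 → (1, 3, 1, 6, 1);  λ_6 → (1, 3, 1, 6, 1);  λ_7 → (1, 3, 1, 6, 1);  λ_8 → (1, 8, 4, 2, 1);  λ_9 → (7, 0, 3, 2, 5)

The 9 indices split into 3 linkage classes (same alcove rep ⇔ same W_19-dot-orbit):

[[1, 2, 9], [3, 5, 6, 7], [4, 8]]


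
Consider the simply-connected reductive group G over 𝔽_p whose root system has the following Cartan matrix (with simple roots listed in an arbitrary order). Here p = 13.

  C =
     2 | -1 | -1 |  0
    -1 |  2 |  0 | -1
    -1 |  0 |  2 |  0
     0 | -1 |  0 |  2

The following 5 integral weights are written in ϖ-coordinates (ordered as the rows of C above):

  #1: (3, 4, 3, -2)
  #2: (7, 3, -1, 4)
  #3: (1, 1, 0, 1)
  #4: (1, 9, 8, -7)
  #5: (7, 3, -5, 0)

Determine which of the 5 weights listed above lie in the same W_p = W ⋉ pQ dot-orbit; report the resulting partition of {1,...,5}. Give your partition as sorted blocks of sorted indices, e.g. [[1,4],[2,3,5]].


C ↔ A_4 under row/col permutation; |W(A_4)| = 120.

Folding the 5 weights λ_j+ρ into Ā_13 (reps in the given 4-coord order):

  [1] (4, 4, 4, 1);  [2] (4, 4, 4, 1);  [3] (2, 2, 1, 2);  [4] (2, 2, 1, 2);  [5] (4, 4, 4, 1)

Grouping the 5 weights by Ā_13-representative: 2 linkage classes.

[[1, 2, 5], [3, 4]]


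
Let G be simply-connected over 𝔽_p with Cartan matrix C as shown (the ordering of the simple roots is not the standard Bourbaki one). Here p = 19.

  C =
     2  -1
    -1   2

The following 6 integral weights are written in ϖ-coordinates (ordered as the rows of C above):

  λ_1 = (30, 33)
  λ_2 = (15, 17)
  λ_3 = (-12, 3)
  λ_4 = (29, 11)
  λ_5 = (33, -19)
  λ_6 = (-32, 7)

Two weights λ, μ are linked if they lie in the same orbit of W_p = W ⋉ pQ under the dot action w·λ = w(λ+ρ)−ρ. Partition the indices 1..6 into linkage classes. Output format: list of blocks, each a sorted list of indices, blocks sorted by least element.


Dynkin diagram of C (from the 2 off-diagonal −1 entries): A_2.

Ā_19 reps of the 6 weights (A_2, coords as presented):

    [1] (4, 7)
    [2] (1, 3)
    [3] (4, 7)
    [4] (4, 7)
    [5] (1, 3)
    [6] (4, 7)

These 6 weights hit 2 W_19-dot-orbits; sizes (4, 2):

[[1, 3, 4, 6], [2, 5]]


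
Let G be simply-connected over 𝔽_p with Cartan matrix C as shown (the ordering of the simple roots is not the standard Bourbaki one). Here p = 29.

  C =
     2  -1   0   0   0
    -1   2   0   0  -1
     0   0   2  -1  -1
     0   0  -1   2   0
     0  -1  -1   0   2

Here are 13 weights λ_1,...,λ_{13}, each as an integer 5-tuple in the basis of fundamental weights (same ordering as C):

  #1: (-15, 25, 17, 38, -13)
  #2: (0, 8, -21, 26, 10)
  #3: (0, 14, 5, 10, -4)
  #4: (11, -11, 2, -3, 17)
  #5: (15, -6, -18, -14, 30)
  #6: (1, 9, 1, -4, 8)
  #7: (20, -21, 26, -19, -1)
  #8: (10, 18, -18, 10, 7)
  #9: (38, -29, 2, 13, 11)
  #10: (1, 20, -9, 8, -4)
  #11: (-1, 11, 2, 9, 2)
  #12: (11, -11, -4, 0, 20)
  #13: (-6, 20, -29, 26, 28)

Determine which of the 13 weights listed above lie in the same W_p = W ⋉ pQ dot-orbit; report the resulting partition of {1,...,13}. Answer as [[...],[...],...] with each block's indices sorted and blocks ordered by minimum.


Cartan matrix: type A_5 (|W|=720); un-permuting the 5 rows.

Alcove-folded reps (p=29, 13 weights, presented ϖ-order):

  [1] (0, 12, 3, 10, 3);  [2] (1, 0, 11, 7, 9);  [3] (0, 12, 3, 10, 3);  [4] (2, 10, 1, 2, 8);  [5] (1, 1, 9, 4, 3);  [6] (2, 10, 1, 2, 8);  [7] (1, 0, 11, 7, 9);  [8] (2, 10, 1, 2, 8);  [9] (0, 12, 3, 10, 3);  [10] (2, 10, 1, 2, 8);  [11] (0, 12, 3, 10, 3);  [12] (2, 10, 1, 2, 8);  [13] (1, 0, 7, 5, 1)

Grouping the 13 weights by Ā_29-representative: 5 linkage classes.

[[1, 3, 9, 11], [2, 7], [4, 6, 8, 10, 12], [5], [13]]


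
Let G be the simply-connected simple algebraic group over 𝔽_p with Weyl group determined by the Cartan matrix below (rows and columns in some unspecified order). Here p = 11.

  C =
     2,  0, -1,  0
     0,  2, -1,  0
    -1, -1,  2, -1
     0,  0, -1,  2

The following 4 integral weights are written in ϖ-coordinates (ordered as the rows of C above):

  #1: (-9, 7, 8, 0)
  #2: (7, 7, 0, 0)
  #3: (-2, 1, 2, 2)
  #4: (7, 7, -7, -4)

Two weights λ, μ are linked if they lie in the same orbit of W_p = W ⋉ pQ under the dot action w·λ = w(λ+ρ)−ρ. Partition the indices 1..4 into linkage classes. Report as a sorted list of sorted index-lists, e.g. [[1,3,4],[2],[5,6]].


Type D_4, rank 4, |W|=192; reorder rows/cols to standard.

Folding the 4 weights λ_j+ρ into Ā_11 (reps in the given 4-coord order):

  [1] (1, 1, 1, 6);  [2] (1, 1, 1, 6);  [3] (1, 2, 2, 3);  [4] (1, 1, 1, 6)

Partition of {1..4} into 2 W_11-dot-orbits:

[[1, 2, 4], [3]]


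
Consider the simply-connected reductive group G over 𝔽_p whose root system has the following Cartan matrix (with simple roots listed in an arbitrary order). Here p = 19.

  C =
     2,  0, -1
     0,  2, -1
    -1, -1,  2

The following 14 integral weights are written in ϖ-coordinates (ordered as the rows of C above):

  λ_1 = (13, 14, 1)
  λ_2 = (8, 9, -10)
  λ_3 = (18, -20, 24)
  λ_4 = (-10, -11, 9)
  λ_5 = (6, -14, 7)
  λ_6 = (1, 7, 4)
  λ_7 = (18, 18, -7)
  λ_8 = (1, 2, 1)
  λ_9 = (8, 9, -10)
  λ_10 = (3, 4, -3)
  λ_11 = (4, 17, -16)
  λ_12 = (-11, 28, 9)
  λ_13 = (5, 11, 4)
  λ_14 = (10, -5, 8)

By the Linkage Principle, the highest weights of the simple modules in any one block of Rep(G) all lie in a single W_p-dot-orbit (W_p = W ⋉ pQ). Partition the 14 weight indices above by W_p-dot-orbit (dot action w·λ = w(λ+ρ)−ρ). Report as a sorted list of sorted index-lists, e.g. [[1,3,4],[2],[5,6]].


Type A_3, rank 3, |W|=24; reorder rows/cols to standard.

Each λ_j+ρ reduced to Ā_19; 3-tuples below use C's row order:

    λ_1 → (2, 3, 2)
    λ_2 → (0, 1, 9)
    λ_3 → (0, 0, 6)
    λ_4 → (0, 1, 9)
    λ_5 → (2, 8, 5)
    λ_6 → (2, 8, 5)
    λ_7 → (0, 0, 6)
    λ_8 → (2, 3, 2)
    λ_9 → (0, 1, 9)
    λ_10 → (2, 3, 2)
    λ_11 → (10, 3, 5)
    λ_12 → (0, 1, 9)
    λ_13 → (2, 8, 5)
    λ_14 → (10, 3, 5)

The 14 indices split into 5 linkage classes (same alcove rep ⇔ same W_19-dot-orbit):

[[1, 8, 10], [2, 4, 9, 12], [3, 7], [5, 6, 13], [11, 14]]


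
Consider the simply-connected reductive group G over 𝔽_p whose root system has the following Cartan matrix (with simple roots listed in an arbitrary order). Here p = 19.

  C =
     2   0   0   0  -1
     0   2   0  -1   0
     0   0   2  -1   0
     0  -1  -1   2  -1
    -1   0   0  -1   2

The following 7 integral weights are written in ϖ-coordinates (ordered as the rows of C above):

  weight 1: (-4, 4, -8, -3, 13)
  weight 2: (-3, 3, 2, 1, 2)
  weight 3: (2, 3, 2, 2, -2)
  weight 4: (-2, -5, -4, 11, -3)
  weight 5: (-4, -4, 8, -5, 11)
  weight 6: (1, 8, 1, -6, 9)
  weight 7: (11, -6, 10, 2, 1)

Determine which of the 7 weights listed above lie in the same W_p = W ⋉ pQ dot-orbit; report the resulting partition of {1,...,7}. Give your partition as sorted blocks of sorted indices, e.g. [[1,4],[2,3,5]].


Type D_5, rank 5, |W|=1920; reorder rows/cols to standard.

Each λ_j+ρ reduced to Ā_19; 5-tuples below use C's row order:

  1: (3, 4, 2, 3, 2);  2: (2, 4, 3, 2, 1);  3: (2, 4, 3, 2, 1);  4: (2, 4, 3, 2, 1);  5: (3, 4, 2, 3, 2);  6: (2, 4, 3, 2, 1);  7: (3, 4, 2, 3, 2)

Linkage partition of the 7 weights (2 classes, p=19):

[[1, 5, 7], [2, 3, 4, 6]]


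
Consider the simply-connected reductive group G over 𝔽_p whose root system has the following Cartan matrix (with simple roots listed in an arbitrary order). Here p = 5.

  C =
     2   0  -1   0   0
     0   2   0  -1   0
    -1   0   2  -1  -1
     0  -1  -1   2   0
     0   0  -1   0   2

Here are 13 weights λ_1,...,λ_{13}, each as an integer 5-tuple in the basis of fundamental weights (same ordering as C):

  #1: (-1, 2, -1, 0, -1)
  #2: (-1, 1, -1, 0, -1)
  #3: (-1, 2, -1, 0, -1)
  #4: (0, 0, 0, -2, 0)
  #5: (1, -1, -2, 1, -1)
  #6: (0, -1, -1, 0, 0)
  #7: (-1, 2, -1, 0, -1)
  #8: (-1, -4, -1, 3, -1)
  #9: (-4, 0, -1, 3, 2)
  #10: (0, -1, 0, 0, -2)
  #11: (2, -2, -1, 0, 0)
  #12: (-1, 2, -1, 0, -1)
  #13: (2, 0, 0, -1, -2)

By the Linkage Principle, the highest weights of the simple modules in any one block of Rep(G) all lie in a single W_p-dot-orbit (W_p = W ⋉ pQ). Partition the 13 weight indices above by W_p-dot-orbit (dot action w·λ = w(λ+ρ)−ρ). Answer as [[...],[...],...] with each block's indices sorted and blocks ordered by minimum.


Dynkin diagram of C (from the 8 off-diagonal −1 entries): D_5.

W_5-reps of the 13 weights in Ā_5 (same 5-coord order as C):

  1: (0, 3, 0, 1, 0)
  2: (0, 2, 0, 1, 0)
  3: (0, 3, 0, 1, 0)
  4: (1, 0, 0, 1, 1)
  5: (1, 0, 0, 1, 1)
  6: (1, 0, 0, 1, 1)
  7: (0, 3, 0, 1, 0)
  8: (0, 3, 0, 1, 0)
  9: (0, 2, 0, 1, 0)
  10: (1, 0, 0, 1, 1)
  11: (3, 1, 0, 0, 1)
  12: (0, 3, 0, 1, 0)
  13: (3, 1, 0, 0, 1)

The 13 indices split into 4 linkage classes (same alcove rep ⇔ same W_5-dot-orbit):

[[1, 3, 7, 8, 12], [2, 9], [4, 5, 6, 10], [11, 13]]


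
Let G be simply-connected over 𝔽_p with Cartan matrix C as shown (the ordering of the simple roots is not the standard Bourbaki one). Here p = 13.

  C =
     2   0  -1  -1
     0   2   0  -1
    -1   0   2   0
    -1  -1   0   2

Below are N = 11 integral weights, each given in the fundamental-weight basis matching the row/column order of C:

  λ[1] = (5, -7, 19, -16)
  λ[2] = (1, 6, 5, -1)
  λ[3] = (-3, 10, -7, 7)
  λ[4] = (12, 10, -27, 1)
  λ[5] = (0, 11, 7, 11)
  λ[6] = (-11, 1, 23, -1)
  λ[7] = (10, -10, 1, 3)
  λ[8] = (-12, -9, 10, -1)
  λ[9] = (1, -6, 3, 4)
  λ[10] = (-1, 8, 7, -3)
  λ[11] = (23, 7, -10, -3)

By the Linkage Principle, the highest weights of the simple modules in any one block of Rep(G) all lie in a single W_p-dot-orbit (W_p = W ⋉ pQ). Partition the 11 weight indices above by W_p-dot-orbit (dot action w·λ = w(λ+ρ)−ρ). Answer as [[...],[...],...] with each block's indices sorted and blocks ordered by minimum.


A_4 Cartan matrix, 4 simple roots permuted; ρ=(1,1,1,1).

W_13-reps of the 11 weights in Ā_13 (same 4-coord order as C):

    [1] (2, 5, 4, 0)
    [2] (2, 5, 4, 0)
    [3] (2, 5, 4, 0)
    [4] (0, 11, 0, 2)
    [5] (4, 1, 1, 7)
    [6] (1, 2, 2, 0)
    [7] (4, 0, 2, 5)
    [8] (0, 5, 2, 0)
    [9] (2, 5, 4, 0)
    [10] (2, 5, 4, 0)
    [11] (4, 0, 2, 5)

These 11 weights hit 6 W_13-dot-orbits; sizes (5, 1, 1, 1, 2, 1):

[[1, 2, 3, 9, 10], [4], [5], [6], [7, 11], [8]]


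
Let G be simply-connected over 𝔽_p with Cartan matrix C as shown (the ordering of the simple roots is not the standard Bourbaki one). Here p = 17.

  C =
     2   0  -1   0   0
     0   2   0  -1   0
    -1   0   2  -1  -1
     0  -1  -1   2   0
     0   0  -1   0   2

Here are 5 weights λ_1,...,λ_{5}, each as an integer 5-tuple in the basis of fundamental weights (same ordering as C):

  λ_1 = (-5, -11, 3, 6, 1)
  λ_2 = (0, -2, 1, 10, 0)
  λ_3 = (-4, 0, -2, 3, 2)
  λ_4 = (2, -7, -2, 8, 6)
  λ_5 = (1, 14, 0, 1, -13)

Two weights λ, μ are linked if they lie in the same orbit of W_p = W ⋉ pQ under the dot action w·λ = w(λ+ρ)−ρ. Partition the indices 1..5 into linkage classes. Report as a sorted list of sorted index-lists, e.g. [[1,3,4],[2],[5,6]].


Type D_5, rank 5, |W|=1920; reorder rows/cols to standard.

Alcove-folded reps (p=17, 5 weights, presented ϖ-order):

  λ_1+ρ ↦ (1, 7, 2, 0, 1) · λ_2+ρ ↦ (1, 1, 2, 0, 1) · λ_3+ρ ↦ (1, 1, 2, 0, 1) · λ_4+ρ ↦ (2, 5, 0, 1, 6) · λ_5+ρ ↦ (2, 5, 0, 1, 6)

Partition of {1..5} into 3 W_17-dot-orbits:

[[1], [2, 3], [4, 5]]
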